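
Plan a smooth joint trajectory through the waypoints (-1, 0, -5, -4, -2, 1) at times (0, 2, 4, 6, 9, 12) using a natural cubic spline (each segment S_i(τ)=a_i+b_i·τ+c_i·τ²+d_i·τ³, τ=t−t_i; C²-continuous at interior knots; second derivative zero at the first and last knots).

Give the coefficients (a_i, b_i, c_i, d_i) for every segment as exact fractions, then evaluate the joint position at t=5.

Δ: Δ0=1/2, Δ1=-5/2, Δ2=1/2, Δ3=2/3, Δ4=1
row 1: diag=8, rhs=-18; c'=1/4, d'=-9/4
row 2: denom=8−2·1/4=15/2; d'=(18−2·-9/4)/(15/2)=3
row 3: denom=10−2·4/15=142/15; d'=(1−2·3)/(142/15)=-75/142
row 4: denom=12−3·45/142=1569/142; d'=(2−3·-75/142)/(1569/142)=509/1569
back: M4=509/1569
back: M3=-75/142−45/142·509/1569=-330/523
back: M2=3−4/15·-330/523=1657/523
back: M1=-9/4−1/4·1657/523=-1591/523
M: M0=0, M1=-1591/523, M2=1657/523, M3=-330/523, M4=509/1569, M5=0
seg 0: a=-1, c=M0/2=0, d=(M1−M0)/(6·2)=-1591/6276, b=Δ0−h0·(2M0+M1)/6=4751/3138
seg 1: a=0, c=M1/2=-1591/1046, d=(M2−M1)/(6·2)=812/1569, b=Δ1−h1·(2M1+M2)/6=-4795/3138
seg 2: a=-5, c=M2/2=1657/1046, d=(M3−M2)/(6·2)=-1987/6276, b=Δ2−h2·(2M2+M3)/6=-4399/3138
seg 3: a=-4, c=M3/2=-165/523, d=(M4−M3)/(6·3)=1499/28242, b=Δ3−h3·(2M3+M4)/6=3563/3138
seg 4: a=-2, c=M4/2=509/3138, d=(M5−M4)/(6·3)=-509/28242, b=Δ4−h4·(2M4+M5)/6=1060/1569
t_q=5 → seg 2, τ=1; S=-5+-4399/3138·τ+1657/1046·τ²+-1987/6276·τ³=-10741/2092

  seg 0: a=-1 b=4751/3138 c=0 d=-1591/6276
  seg 1: a=0 b=-4795/3138 c=-1591/1046 d=812/1569
  seg 2: a=-5 b=-4399/3138 c=1657/1046 d=-1987/6276
  seg 3: a=-4 b=3563/3138 c=-165/523 d=1499/28242
  seg 4: a=-2 b=1060/1569 c=509/3138 d=-509/28242
S(5) = -10741/2092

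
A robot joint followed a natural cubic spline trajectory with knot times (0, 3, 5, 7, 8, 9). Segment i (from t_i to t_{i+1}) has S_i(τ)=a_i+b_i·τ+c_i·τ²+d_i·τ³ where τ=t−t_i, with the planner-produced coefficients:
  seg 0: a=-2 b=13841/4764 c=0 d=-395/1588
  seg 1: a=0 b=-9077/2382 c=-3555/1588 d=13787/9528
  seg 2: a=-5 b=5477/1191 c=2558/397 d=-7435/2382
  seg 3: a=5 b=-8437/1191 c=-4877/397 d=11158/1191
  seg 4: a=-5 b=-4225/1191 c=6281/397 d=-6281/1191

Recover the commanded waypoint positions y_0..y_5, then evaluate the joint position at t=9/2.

y_0=-2 y_1=0 y_2=-5 y_3=5 y_4=-5 y_5=2
S(9/2) = -149129/25408

y_0 = S_0(0) = a_0 = -2
y_1 = S_1(0) = a_1 = 0
y_2 = S_2(0) = a_2 = -5
y_3 = S_3(0) = a_3 = 5
y_4 = S_4(0) = a_4 = -5
y_5 = S_4(1) = 2
t_q=9/2 is in segment 1 (τ=3/2); S_1(τ)=-149129/25408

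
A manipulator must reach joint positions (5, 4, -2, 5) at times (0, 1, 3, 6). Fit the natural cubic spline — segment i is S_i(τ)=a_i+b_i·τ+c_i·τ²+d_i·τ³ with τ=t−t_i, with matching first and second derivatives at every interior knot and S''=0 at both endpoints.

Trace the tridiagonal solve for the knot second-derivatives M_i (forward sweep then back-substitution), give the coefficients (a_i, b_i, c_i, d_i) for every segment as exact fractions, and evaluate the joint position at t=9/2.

  seg 0: a=5 b=-19/42 c=0 d=-23/42
  seg 1: a=4 b=-44/21 c=-23/14 d=25/42
  seg 2: a=-2 b=-32/21 c=27/14 d=-3/14
S(9/2) = -75/112

Δ: Δ0=-1, Δ1=-3, Δ2=7/3
row 1: diag=6, rhs=-12; c'=1/3, d'=-2
row 2: denom=10−2·1/3=28/3; d'=(32−2·-2)/(28/3)=27/7
back: M2=27/7
back: M1=-2−1/3·27/7=-23/7
M: M0=0, M1=-23/7, M2=27/7, M3=0
seg 0: a=5, c=M0/2=0, d=(M1−M0)/(6·1)=-23/42, b=Δ0−h0·(2M0+M1)/6=-19/42
seg 1: a=4, c=M1/2=-23/14, d=(M2−M1)/(6·2)=25/42, b=Δ1−h1·(2M1+M2)/6=-44/21
seg 2: a=-2, c=M2/2=27/14, d=(M3−M2)/(6·3)=-3/14, b=Δ2−h2·(2M2+M3)/6=-32/21
t_q=9/2 → seg 2, τ=3/2; S=-2+-32/21·τ+27/14·τ²+-3/14·τ³=-75/112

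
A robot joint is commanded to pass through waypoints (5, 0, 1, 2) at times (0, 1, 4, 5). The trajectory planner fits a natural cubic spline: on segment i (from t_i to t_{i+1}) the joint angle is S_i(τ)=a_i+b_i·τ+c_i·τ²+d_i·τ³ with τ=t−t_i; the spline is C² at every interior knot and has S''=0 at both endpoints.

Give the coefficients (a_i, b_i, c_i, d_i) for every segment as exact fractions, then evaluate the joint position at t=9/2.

Δ: Δ0=-5, Δ1=1/3, Δ2=1
row 1: diag=8, rhs=32; c'=3/8, d'=4
row 2: denom=8−3·3/8=55/8; d'=(4−3·4)/(55/8)=-64/55
back: M2=-64/55
back: M1=4−3/8·-64/55=244/55
M: M0=0, M1=244/55, M2=-64/55, M3=0
seg 0: a=5, c=M0/2=0, d=(M1−M0)/(6·1)=122/165, b=Δ0−h0·(2M0+M1)/6=-947/165
seg 1: a=0, c=M1/2=122/55, d=(M2−M1)/(6·3)=-14/45, b=Δ1−h1·(2M1+M2)/6=-581/165
seg 2: a=1, c=M2/2=-32/55, d=(M3−M2)/(6·1)=32/165, b=Δ2−h2·(2M2+M3)/6=229/165
t_q=9/2 → seg 2, τ=1/2; S=1+229/165·τ+-32/55·τ²+32/165·τ³=173/110

  seg 0: a=5 b=-947/165 c=0 d=122/165
  seg 1: a=0 b=-581/165 c=122/55 d=-14/45
  seg 2: a=1 b=229/165 c=-32/55 d=32/165
S(9/2) = 173/110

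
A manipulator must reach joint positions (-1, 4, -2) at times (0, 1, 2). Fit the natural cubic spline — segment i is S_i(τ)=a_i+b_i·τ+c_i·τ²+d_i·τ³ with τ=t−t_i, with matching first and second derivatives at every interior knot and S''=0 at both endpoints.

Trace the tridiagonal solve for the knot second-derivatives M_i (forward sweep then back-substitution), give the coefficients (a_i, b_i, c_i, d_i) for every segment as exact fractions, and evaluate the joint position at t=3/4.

  seg 0: a=-1 b=31/4 c=0 d=-11/4
  seg 1: a=4 b=-1/2 c=-33/4 d=11/4
S(3/4) = 935/256

Δ: Δ0=5, Δ1=-6
row 1: diag=4, rhs=-66; c'=1/4, d'=-33/2
back: M1=-33/2
M: M0=0, M1=-33/2, M2=0
seg 0: a=-1, c=M0/2=0, d=(M1−M0)/(6·1)=-11/4, b=Δ0−h0·(2M0+M1)/6=31/4
seg 1: a=4, c=M1/2=-33/4, d=(M2−M1)/(6·1)=11/4, b=Δ1−h1·(2M1+M2)/6=-1/2
t_q=3/4 → seg 0, τ=3/4; S=-1+31/4·τ+0·τ²+-11/4·τ³=935/256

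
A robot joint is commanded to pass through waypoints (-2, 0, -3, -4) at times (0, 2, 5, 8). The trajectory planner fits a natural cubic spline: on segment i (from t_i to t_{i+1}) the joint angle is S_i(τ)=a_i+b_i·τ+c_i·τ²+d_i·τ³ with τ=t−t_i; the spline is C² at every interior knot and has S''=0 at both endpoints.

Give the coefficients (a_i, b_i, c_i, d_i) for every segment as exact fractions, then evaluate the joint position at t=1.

  seg 0: a=-2 b=163/111 c=0 d=-13/111
  seg 1: a=0 b=7/111 c=-26/37 d=116/999
  seg 2: a=-3 b=-113/111 c=38/111 d=-38/999
S(1) = -24/37

Δ: Δ0=1, Δ1=-1, Δ2=-1/3
row 1: diag=10, rhs=-12; c'=3/10, d'=-6/5
row 2: denom=12−3·3/10=111/10; d'=(4−3·-6/5)/(111/10)=76/111
back: M2=76/111
back: M1=-6/5−3/10·76/111=-52/37
M: M0=0, M1=-52/37, M2=76/111, M3=0
seg 0: a=-2, c=M0/2=0, d=(M1−M0)/(6·2)=-13/111, b=Δ0−h0·(2M0+M1)/6=163/111
seg 1: a=0, c=M1/2=-26/37, d=(M2−M1)/(6·3)=116/999, b=Δ1−h1·(2M1+M2)/6=7/111
seg 2: a=-3, c=M2/2=38/111, d=(M3−M2)/(6·3)=-38/999, b=Δ2−h2·(2M2+M3)/6=-113/111
t_q=1 → seg 0, τ=1; S=-2+163/111·τ+0·τ²+-13/111·τ³=-24/37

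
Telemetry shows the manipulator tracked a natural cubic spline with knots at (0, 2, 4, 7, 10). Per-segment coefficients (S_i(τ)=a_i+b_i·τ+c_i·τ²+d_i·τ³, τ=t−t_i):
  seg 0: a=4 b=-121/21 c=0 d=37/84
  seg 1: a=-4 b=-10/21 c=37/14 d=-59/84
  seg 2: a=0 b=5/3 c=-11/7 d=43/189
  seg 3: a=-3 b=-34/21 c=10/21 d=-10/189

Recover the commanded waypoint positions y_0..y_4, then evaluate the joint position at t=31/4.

y_0=4 y_1=-4 y_2=0 y_3=-3 y_4=-5
S(31/4) = -127/32

y_0 = S_0(0) = a_0 = 4
y_1 = S_1(0) = a_1 = -4
y_2 = S_2(0) = a_2 = 0
y_3 = S_3(0) = a_3 = -3
y_4 = S_3(3) = -5
t_q=31/4 is in segment 3 (τ=3/4); S_3(τ)=-127/32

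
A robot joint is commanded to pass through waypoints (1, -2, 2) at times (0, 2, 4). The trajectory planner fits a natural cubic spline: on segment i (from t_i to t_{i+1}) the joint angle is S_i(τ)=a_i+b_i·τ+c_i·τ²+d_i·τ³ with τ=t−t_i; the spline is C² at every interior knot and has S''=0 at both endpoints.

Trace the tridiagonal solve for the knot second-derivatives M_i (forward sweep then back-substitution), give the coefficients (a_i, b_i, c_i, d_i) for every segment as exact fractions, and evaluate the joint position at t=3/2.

Δ: Δ0=-3/2, Δ1=2
row 1: diag=8, rhs=21; c'=1/4, d'=21/8
back: M1=21/8
M: M0=0, M1=21/8, M2=0
seg 0: a=1, c=M0/2=0, d=(M1−M0)/(6·2)=7/32, b=Δ0−h0·(2M0+M1)/6=-19/8
seg 1: a=-2, c=M1/2=21/16, d=(M2−M1)/(6·2)=-7/32, b=Δ1−h1·(2M1+M2)/6=1/4
t_q=3/2 → seg 0, τ=3/2; S=1+-19/8·τ+0·τ²+7/32·τ³=-467/256

  seg 0: a=1 b=-19/8 c=0 d=7/32
  seg 1: a=-2 b=1/4 c=21/16 d=-7/32
S(3/2) = -467/256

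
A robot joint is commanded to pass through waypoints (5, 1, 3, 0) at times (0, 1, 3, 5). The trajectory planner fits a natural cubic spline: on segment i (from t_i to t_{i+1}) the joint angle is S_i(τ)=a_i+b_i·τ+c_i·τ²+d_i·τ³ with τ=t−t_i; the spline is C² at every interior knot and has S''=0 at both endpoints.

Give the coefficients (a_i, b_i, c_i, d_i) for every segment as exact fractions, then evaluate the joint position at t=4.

Δ: Δ0=-4, Δ1=1, Δ2=-3/2
row 1: diag=6, rhs=30; c'=1/3, d'=5
row 2: denom=8−2·1/3=22/3; d'=(-15−2·5)/(22/3)=-75/22
back: M2=-75/22
back: M1=5−1/3·-75/22=135/22
M: M0=0, M1=135/22, M2=-75/22, M3=0
seg 0: a=5, c=M0/2=0, d=(M1−M0)/(6·1)=45/44, b=Δ0−h0·(2M0+M1)/6=-221/44
seg 1: a=1, c=M1/2=135/44, d=(M2−M1)/(6·2)=-35/44, b=Δ1−h1·(2M1+M2)/6=-43/22
seg 2: a=3, c=M2/2=-75/44, d=(M3−M2)/(6·2)=25/88, b=Δ2−h2·(2M2+M3)/6=17/22
t_q=4 → seg 2, τ=1; S=3+17/22·τ+-75/44·τ²+25/88·τ³=207/88

  seg 0: a=5 b=-221/44 c=0 d=45/44
  seg 1: a=1 b=-43/22 c=135/44 d=-35/44
  seg 2: a=3 b=17/22 c=-75/44 d=25/88
S(4) = 207/88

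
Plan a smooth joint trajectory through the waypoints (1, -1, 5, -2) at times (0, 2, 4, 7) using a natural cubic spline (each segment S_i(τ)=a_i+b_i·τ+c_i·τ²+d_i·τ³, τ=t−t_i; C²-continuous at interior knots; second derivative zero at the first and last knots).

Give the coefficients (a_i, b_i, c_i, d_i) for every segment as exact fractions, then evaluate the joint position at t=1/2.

  seg 0: a=1 b=-7/3 c=0 d=1/3
  seg 1: a=-1 b=5/3 c=2 d=-2/3
  seg 2: a=5 b=5/3 c=-2 d=2/9
S(1/2) = -1/8

Δ: Δ0=-1, Δ1=3, Δ2=-7/3
row 1: diag=8, rhs=24; c'=1/4, d'=3
row 2: denom=10−2·1/4=19/2; d'=(-32−2·3)/(19/2)=-4
back: M2=-4
back: M1=3−1/4·-4=4
M: M0=0, M1=4, M2=-4, M3=0
seg 0: a=1, c=M0/2=0, d=(M1−M0)/(6·2)=1/3, b=Δ0−h0·(2M0+M1)/6=-7/3
seg 1: a=-1, c=M1/2=2, d=(M2−M1)/(6·2)=-2/3, b=Δ1−h1·(2M1+M2)/6=5/3
seg 2: a=5, c=M2/2=-2, d=(M3−M2)/(6·3)=2/9, b=Δ2−h2·(2M2+M3)/6=5/3
t_q=1/2 → seg 0, τ=1/2; S=1+-7/3·τ+0·τ²+1/3·τ³=-1/8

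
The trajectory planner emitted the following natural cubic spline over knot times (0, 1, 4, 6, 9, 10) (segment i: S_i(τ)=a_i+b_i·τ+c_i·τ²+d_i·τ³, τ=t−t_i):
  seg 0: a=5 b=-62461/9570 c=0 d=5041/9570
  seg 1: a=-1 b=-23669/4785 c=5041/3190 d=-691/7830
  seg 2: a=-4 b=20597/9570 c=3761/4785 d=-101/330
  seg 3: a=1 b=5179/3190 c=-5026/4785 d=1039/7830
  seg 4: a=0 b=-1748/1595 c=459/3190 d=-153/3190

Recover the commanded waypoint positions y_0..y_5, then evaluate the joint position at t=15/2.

y_0 = S_0(0) = a_0 = 5
y_1 = S_1(0) = a_1 = -1
y_2 = S_2(0) = a_2 = -4
y_3 = S_3(0) = a_3 = 1
y_4 = S_4(0) = a_4 = 0
y_5 = S_4(1) = -1
t_q=15/2 is in segment 3 (τ=3/2); S_3(τ)=7757/5104

y_0=5 y_1=-1 y_2=-4 y_3=1 y_4=0 y_5=-1
S(15/2) = 7757/5104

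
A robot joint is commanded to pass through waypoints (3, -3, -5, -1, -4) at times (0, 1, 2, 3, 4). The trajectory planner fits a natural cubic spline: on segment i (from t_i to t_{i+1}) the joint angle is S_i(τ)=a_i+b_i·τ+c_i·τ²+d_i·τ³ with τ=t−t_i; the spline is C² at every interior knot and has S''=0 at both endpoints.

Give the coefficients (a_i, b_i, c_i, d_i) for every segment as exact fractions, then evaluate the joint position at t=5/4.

Δ: Δ0=-6, Δ1=-2, Δ2=4, Δ3=-3
row 1: diag=4, rhs=24; c'=1/4, d'=6
row 2: denom=4−1·1/4=15/4; d'=(36−1·6)/(15/4)=8
row 3: denom=4−1·4/15=56/15; d'=(-42−1·8)/(56/15)=-375/28
back: M3=-375/28
back: M2=8−4/15·-375/28=81/7
back: M1=6−1/4·81/7=87/28
M: M0=0, M1=87/28, M2=81/7, M3=-375/28, M4=0
seg 0: a=3, c=M0/2=0, d=(M1−M0)/(6·1)=29/56, b=Δ0−h0·(2M0+M1)/6=-365/56
seg 1: a=-3, c=M1/2=87/56, d=(M2−M1)/(6·1)=79/56, b=Δ1−h1·(2M1+M2)/6=-139/28
seg 2: a=-5, c=M2/2=81/14, d=(M3−M2)/(6·1)=-233/56, b=Δ2−h2·(2M2+M3)/6=19/8
seg 3: a=-1, c=M3/2=-375/56, d=(M4−M3)/(6·1)=125/56, b=Δ3−h3·(2M3+M4)/6=41/28
t_q=5/4 → seg 1, τ=1/4; S=-3+-139/28·τ+87/56·τ²+79/56·τ³=-14773/3584

  seg 0: a=3 b=-365/56 c=0 d=29/56
  seg 1: a=-3 b=-139/28 c=87/56 d=79/56
  seg 2: a=-5 b=19/8 c=81/14 d=-233/56
  seg 3: a=-1 b=41/28 c=-375/56 d=125/56
S(5/4) = -14773/3584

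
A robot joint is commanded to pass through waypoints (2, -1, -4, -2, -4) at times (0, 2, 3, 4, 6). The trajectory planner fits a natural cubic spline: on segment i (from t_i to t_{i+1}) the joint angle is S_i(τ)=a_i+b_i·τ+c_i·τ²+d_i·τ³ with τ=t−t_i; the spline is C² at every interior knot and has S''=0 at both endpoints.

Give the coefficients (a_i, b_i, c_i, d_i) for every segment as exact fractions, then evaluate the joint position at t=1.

Δ: Δ0=-3/2, Δ1=-3, Δ2=2, Δ3=-1
row 1: diag=6, rhs=-9; c'=1/6, d'=-3/2
row 2: denom=4−1·1/6=23/6; d'=(30−1·-3/2)/(23/6)=189/23
row 3: denom=6−1·6/23=132/23; d'=(-18−1·189/23)/(132/23)=-201/44
back: M3=-201/44
back: M2=189/23−6/23·-201/44=207/22
back: M1=-3/2−1/6·207/22=-135/44
M: M0=0, M1=-135/44, M2=207/22, M3=-201/44, M4=0
seg 0: a=2, c=M0/2=0, d=(M1−M0)/(6·2)=-45/176, b=Δ0−h0·(2M0+M1)/6=-21/44
seg 1: a=-1, c=M1/2=-135/88, d=(M2−M1)/(6·1)=183/88, b=Δ1−h1·(2M1+M2)/6=-39/11
seg 2: a=-4, c=M2/2=207/44, d=(M3−M2)/(6·1)=-205/88, b=Δ2−h2·(2M2+M3)/6=-3/8
seg 3: a=-2, c=M3/2=-201/88, d=(M4−M3)/(6·2)=67/176, b=Δ3−h3·(2M3+M4)/6=45/22
t_q=1 → seg 0, τ=1; S=2+-21/44·τ+0·τ²+-45/176·τ³=223/176

  seg 0: a=2 b=-21/44 c=0 d=-45/176
  seg 1: a=-1 b=-39/11 c=-135/88 d=183/88
  seg 2: a=-4 b=-3/8 c=207/44 d=-205/88
  seg 3: a=-2 b=45/22 c=-201/88 d=67/176
S(1) = 223/176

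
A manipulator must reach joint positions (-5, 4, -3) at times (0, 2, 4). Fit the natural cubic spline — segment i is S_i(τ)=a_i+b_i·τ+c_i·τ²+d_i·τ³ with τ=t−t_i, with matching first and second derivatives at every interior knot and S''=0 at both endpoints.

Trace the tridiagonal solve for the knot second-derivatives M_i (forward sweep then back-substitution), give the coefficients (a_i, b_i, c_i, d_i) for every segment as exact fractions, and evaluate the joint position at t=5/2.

Δ: Δ0=9/2, Δ1=-7/2
row 1: diag=8, rhs=-48; c'=1/4, d'=-6
back: M1=-6
M: M0=0, M1=-6, M2=0
seg 0: a=-5, c=M0/2=0, d=(M1−M0)/(6·2)=-1/2, b=Δ0−h0·(2M0+M1)/6=13/2
seg 1: a=4, c=M1/2=-3, d=(M2−M1)/(6·2)=1/2, b=Δ1−h1·(2M1+M2)/6=1/2
t_q=5/2 → seg 1, τ=1/2; S=4+1/2·τ+-3·τ²+1/2·τ³=57/16

  seg 0: a=-5 b=13/2 c=0 d=-1/2
  seg 1: a=4 b=1/2 c=-3 d=1/2
S(5/2) = 57/16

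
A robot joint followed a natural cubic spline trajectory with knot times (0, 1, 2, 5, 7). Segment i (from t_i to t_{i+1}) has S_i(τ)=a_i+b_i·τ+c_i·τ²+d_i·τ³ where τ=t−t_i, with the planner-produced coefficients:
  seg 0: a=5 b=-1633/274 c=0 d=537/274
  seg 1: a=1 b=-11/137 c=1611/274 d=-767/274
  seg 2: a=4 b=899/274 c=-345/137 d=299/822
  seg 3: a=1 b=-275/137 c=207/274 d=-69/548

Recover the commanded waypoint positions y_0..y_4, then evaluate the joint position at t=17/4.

y_0 = S_0(0) = a_0 = 5
y_1 = S_1(0) = a_1 = 1
y_2 = S_2(0) = a_2 = 4
y_3 = S_3(0) = a_3 = 1
y_4 = S_3(2) = -1
t_q=17/4 is in segment 2 (τ=9/4); S_2(τ)=48697/17536

y_0=5 y_1=1 y_2=4 y_3=1 y_4=-1
S(17/4) = 48697/17536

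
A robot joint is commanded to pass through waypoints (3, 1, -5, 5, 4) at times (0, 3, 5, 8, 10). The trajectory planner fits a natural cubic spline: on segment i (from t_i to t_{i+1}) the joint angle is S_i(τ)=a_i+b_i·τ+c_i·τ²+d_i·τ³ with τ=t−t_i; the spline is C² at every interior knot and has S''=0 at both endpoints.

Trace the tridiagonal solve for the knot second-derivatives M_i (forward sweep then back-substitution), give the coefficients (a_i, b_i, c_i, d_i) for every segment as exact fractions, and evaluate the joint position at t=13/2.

  seg 0: a=3 b=253/435 c=0 d=-181/1305
  seg 1: a=1 b=-1376/435 c=-181/145 d=1157/1740
  seg 2: a=-5 b=-77/435 c=159/58 d=-1367/2610
  seg 3: a=5 b=1853/870 c=-286/145 d=143/435
S(13/2) = -2007/2320

Δ: Δ0=-2/3, Δ1=-3, Δ2=10/3, Δ3=-1/2
row 1: diag=10, rhs=-14; c'=1/5, d'=-7/5
row 2: denom=10−2·1/5=48/5; d'=(38−2·-7/5)/(48/5)=17/4
row 3: denom=10−3·5/16=145/16; d'=(-23−3·17/4)/(145/16)=-572/145
back: M3=-572/145
back: M2=17/4−5/16·-572/145=159/29
back: M1=-7/5−1/5·159/29=-362/145
M: M0=0, M1=-362/145, M2=159/29, M3=-572/145, M4=0
seg 0: a=3, c=M0/2=0, d=(M1−M0)/(6·3)=-181/1305, b=Δ0−h0·(2M0+M1)/6=253/435
seg 1: a=1, c=M1/2=-181/145, d=(M2−M1)/(6·2)=1157/1740, b=Δ1−h1·(2M1+M2)/6=-1376/435
seg 2: a=-5, c=M2/2=159/58, d=(M3−M2)/(6·3)=-1367/2610, b=Δ2−h2·(2M2+M3)/6=-77/435
seg 3: a=5, c=M3/2=-286/145, d=(M4−M3)/(6·2)=143/435, b=Δ3−h3·(2M3+M4)/6=1853/870
t_q=13/2 → seg 2, τ=3/2; S=-5+-77/435·τ+159/58·τ²+-1367/2610·τ³=-2007/2320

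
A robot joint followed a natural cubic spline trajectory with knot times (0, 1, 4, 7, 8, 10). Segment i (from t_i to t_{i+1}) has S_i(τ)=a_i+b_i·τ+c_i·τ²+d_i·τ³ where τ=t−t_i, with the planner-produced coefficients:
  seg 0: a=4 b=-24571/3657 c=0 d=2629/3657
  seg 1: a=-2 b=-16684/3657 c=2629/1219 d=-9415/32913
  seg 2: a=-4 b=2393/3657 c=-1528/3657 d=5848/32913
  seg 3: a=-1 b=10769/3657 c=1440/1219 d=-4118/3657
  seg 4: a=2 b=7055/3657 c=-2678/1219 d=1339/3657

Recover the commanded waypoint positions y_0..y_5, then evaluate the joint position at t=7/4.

y_0=4 y_1=-2 y_2=-4 y_3=-1 y_4=2 y_5=0
S(7/4) = -337747/78016

y_0 = S_0(0) = a_0 = 4
y_1 = S_1(0) = a_1 = -2
y_2 = S_2(0) = a_2 = -4
y_3 = S_3(0) = a_3 = -1
y_4 = S_4(0) = a_4 = 2
y_5 = S_4(2) = 0
t_q=7/4 is in segment 1 (τ=3/4); S_1(τ)=-337747/78016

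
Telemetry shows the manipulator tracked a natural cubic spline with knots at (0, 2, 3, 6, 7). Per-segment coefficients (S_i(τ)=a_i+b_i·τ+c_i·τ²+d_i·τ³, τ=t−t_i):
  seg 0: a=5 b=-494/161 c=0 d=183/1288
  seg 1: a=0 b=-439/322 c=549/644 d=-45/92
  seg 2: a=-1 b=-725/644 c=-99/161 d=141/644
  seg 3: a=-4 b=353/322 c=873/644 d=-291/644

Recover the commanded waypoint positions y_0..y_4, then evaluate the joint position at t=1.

y_0 = S_0(0) = a_0 = 5
y_1 = S_1(0) = a_1 = 0
y_2 = S_2(0) = a_2 = -1
y_3 = S_3(0) = a_3 = -4
y_4 = S_3(1) = -2
t_q=1 is in segment 0 (τ=1); S_0(τ)=2671/1288

y_0=5 y_1=0 y_2=-1 y_3=-4 y_4=-2
S(1) = 2671/1288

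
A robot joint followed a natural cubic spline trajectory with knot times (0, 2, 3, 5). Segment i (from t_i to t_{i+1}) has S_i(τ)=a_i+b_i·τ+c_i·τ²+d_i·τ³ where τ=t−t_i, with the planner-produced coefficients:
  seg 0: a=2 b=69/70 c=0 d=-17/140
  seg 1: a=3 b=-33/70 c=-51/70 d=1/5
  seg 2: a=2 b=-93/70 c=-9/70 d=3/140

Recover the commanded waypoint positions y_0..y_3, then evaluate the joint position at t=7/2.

y_0=2 y_1=3 y_2=2 y_3=-1
S(7/2) = 209/160

y_0 = S_0(0) = a_0 = 2
y_1 = S_1(0) = a_1 = 3
y_2 = S_2(0) = a_2 = 2
y_3 = S_2(2) = -1
t_q=7/2 is in segment 2 (τ=1/2); S_2(τ)=209/160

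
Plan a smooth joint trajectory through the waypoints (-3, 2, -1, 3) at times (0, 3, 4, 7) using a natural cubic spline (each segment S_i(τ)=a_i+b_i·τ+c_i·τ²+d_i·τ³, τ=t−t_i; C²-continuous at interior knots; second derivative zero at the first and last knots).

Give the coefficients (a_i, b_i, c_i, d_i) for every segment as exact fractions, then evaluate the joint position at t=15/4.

  seg 0: a=-3 b=230/63 c=0 d=-125/567
  seg 1: a=2 b=-145/63 c=-125/63 d=9/7
  seg 2: a=-1 b=-152/63 c=118/63 d=-118/567
S(15/4) = -403/1344

Δ: Δ0=5/3, Δ1=-3, Δ2=4/3
row 1: diag=8, rhs=-28; c'=1/8, d'=-7/2
row 2: denom=8−1·1/8=63/8; d'=(26−1·-7/2)/(63/8)=236/63
back: M2=236/63
back: M1=-7/2−1/8·236/63=-250/63
M: M0=0, M1=-250/63, M2=236/63, M3=0
seg 0: a=-3, c=M0/2=0, d=(M1−M0)/(6·3)=-125/567, b=Δ0−h0·(2M0+M1)/6=230/63
seg 1: a=2, c=M1/2=-125/63, d=(M2−M1)/(6·1)=9/7, b=Δ1−h1·(2M1+M2)/6=-145/63
seg 2: a=-1, c=M2/2=118/63, d=(M3−M2)/(6·3)=-118/567, b=Δ2−h2·(2M2+M3)/6=-152/63
t_q=15/4 → seg 1, τ=3/4; S=2+-145/63·τ+-125/63·τ²+9/7·τ³=-403/1344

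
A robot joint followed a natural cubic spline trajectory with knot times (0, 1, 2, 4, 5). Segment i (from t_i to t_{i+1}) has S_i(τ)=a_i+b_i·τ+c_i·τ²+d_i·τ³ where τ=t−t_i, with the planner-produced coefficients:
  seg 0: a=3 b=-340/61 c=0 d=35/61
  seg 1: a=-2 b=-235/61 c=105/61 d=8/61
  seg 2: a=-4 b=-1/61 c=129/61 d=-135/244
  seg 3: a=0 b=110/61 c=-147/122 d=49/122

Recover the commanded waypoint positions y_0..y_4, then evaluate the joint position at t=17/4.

y_0=3 y_1=-2 y_2=-4 y_3=0 y_4=1
S(17/4) = 2981/7808

y_0 = S_0(0) = a_0 = 3
y_1 = S_1(0) = a_1 = -2
y_2 = S_2(0) = a_2 = -4
y_3 = S_3(0) = a_3 = 0
y_4 = S_3(1) = 1
t_q=17/4 is in segment 3 (τ=1/4); S_3(τ)=2981/7808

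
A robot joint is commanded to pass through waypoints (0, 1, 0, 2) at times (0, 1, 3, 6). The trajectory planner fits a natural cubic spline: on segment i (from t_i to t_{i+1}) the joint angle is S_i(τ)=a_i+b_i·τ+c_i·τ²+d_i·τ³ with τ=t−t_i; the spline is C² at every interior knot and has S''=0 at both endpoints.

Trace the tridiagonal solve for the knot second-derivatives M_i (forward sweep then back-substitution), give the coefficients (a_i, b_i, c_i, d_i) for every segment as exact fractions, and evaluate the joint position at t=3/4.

Δ: Δ0=1, Δ1=-1/2, Δ2=2/3
row 1: diag=6, rhs=-9; c'=1/3, d'=-3/2
row 2: denom=10−2·1/3=28/3; d'=(7−2·-3/2)/(28/3)=15/14
back: M2=15/14
back: M1=-3/2−1/3·15/14=-13/7
M: M0=0, M1=-13/7, M2=15/14, M3=0
seg 0: a=0, c=M0/2=0, d=(M1−M0)/(6·1)=-13/42, b=Δ0−h0·(2M0+M1)/6=55/42
seg 1: a=1, c=M1/2=-13/14, d=(M2−M1)/(6·2)=41/168, b=Δ1−h1·(2M1+M2)/6=8/21
seg 2: a=0, c=M2/2=15/28, d=(M3−M2)/(6·3)=-5/84, b=Δ2−h2·(2M2+M3)/6=-17/42
t_q=3/4 → seg 0, τ=3/4; S=0+55/42·τ+0·τ²+-13/42·τ³=109/128

  seg 0: a=0 b=55/42 c=0 d=-13/42
  seg 1: a=1 b=8/21 c=-13/14 d=41/168
  seg 2: a=0 b=-17/42 c=15/28 d=-5/84
S(3/4) = 109/128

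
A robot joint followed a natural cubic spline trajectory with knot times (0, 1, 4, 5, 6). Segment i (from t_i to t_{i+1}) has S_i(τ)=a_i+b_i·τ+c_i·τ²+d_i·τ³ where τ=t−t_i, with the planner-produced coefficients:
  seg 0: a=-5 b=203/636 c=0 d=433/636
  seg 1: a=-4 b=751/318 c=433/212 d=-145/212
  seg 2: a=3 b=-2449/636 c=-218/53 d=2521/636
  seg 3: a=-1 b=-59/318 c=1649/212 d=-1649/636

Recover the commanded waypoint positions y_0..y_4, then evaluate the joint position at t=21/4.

y_0=-5 y_1=-4 y_2=3 y_3=-1 y_4=4
S(21/4) = -8151/13568

y_0 = S_0(0) = a_0 = -5
y_1 = S_1(0) = a_1 = -4
y_2 = S_2(0) = a_2 = 3
y_3 = S_3(0) = a_3 = -1
y_4 = S_3(1) = 4
t_q=21/4 is in segment 3 (τ=1/4); S_3(τ)=-8151/13568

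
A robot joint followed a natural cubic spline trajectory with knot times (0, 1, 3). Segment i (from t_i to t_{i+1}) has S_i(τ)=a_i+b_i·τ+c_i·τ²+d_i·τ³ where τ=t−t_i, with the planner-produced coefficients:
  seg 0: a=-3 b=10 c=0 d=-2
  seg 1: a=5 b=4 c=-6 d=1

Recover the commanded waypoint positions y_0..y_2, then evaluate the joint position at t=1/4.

y_0 = S_0(0) = a_0 = -3
y_1 = S_1(0) = a_1 = 5
y_2 = S_1(2) = -3
t_q=1/4 is in segment 0 (τ=1/4); S_0(τ)=-17/32

y_0=-3 y_1=5 y_2=-3
S(1/4) = -17/32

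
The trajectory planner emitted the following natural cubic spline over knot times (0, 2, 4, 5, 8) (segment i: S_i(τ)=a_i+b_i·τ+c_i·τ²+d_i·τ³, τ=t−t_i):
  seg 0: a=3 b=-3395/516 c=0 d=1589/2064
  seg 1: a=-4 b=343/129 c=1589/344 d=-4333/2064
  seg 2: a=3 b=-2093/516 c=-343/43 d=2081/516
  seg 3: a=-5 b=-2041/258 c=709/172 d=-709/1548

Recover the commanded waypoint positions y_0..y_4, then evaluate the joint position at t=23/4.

y_0 = S_0(0) = a_0 = 3
y_1 = S_1(0) = a_1 = -4
y_2 = S_2(0) = a_2 = 3
y_3 = S_3(0) = a_3 = -5
y_4 = S_3(3) = -4
t_q=23/4 is in segment 3 (τ=3/4); S_3(τ)=-96955/11008

y_0=3 y_1=-4 y_2=3 y_3=-5 y_4=-4
S(23/4) = -96955/11008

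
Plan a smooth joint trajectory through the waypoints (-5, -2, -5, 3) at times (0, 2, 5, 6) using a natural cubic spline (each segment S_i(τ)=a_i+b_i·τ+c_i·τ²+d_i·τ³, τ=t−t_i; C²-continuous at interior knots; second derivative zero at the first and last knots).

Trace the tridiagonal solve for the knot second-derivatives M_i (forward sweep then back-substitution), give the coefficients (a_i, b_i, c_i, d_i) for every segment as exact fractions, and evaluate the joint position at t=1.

Δ: Δ0=3/2, Δ1=-1, Δ2=8
row 1: diag=10, rhs=-15; c'=3/10, d'=-3/2
row 2: denom=8−3·3/10=71/10; d'=(54−3·-3/2)/(71/10)=585/71
back: M2=585/71
back: M1=-3/2−3/10·585/71=-282/71
M: M0=0, M1=-282/71, M2=585/71, M3=0
seg 0: a=-5, c=M0/2=0, d=(M1−M0)/(6·2)=-47/142, b=Δ0−h0·(2M0+M1)/6=401/142
seg 1: a=-2, c=M1/2=-141/71, d=(M2−M1)/(6·3)=289/426, b=Δ1−h1·(2M1+M2)/6=-163/142
seg 2: a=-5, c=M2/2=585/142, d=(M3−M2)/(6·1)=-195/142, b=Δ2−h2·(2M2+M3)/6=373/71
t_q=1 → seg 0, τ=1; S=-5+401/142·τ+0·τ²+-47/142·τ³=-178/71

  seg 0: a=-5 b=401/142 c=0 d=-47/142
  seg 1: a=-2 b=-163/142 c=-141/71 d=289/426
  seg 2: a=-5 b=373/71 c=585/142 d=-195/142
S(1) = -178/71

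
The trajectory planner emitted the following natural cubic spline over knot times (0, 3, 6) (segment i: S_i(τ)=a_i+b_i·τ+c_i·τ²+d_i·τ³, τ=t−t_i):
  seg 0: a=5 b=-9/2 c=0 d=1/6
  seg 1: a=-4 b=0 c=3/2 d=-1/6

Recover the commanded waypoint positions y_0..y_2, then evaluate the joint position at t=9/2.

y_0 = S_0(0) = a_0 = 5
y_1 = S_1(0) = a_1 = -4
y_2 = S_1(3) = 5
t_q=9/2 is in segment 1 (τ=3/2); S_1(τ)=-19/16

y_0=5 y_1=-4 y_2=5
S(9/2) = -19/16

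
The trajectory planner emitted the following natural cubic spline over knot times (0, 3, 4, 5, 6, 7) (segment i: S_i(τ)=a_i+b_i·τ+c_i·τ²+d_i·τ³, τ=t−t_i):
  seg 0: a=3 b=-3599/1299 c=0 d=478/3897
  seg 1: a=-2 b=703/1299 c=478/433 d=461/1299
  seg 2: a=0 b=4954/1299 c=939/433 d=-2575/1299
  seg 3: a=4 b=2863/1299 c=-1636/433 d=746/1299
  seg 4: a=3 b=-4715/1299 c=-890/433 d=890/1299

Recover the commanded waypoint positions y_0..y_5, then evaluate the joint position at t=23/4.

y_0=3 y_1=-2 y_2=0 y_3=4 y_4=3 y_5=-2
S(23/4) = 52237/13856

y_0 = S_0(0) = a_0 = 3
y_1 = S_1(0) = a_1 = -2
y_2 = S_2(0) = a_2 = 0
y_3 = S_3(0) = a_3 = 4
y_4 = S_4(0) = a_4 = 3
y_5 = S_4(1) = -2
t_q=23/4 is in segment 3 (τ=3/4); S_3(τ)=52237/13856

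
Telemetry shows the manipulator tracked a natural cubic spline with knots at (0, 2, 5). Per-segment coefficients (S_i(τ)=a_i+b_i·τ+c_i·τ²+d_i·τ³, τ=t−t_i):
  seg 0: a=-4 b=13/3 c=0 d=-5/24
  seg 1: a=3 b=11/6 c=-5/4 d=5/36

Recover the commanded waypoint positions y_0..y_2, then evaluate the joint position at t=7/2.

y_0 = S_0(0) = a_0 = -4
y_1 = S_1(0) = a_1 = 3
y_2 = S_1(3) = 1
t_q=7/2 is in segment 1 (τ=3/2); S_1(τ)=109/32

y_0=-4 y_1=3 y_2=1
S(7/2) = 109/32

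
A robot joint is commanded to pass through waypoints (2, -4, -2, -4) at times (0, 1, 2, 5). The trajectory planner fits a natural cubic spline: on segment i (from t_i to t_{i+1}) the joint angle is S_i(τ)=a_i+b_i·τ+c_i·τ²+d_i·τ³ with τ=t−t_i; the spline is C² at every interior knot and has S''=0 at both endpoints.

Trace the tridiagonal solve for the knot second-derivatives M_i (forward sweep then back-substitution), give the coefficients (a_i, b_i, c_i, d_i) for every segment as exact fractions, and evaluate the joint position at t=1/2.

  seg 0: a=2 b=-758/93 c=0 d=200/93
  seg 1: a=-4 b=-158/93 c=200/31 d=-256/93
  seg 2: a=-2 b=274/93 c=-56/31 d=56/279
S(1/2) = -56/31

Δ: Δ0=-6, Δ1=2, Δ2=-2/3
row 1: diag=4, rhs=48; c'=1/4, d'=12
row 2: denom=8−1·1/4=31/4; d'=(-16−1·12)/(31/4)=-112/31
back: M2=-112/31
back: M1=12−1/4·-112/31=400/31
M: M0=0, M1=400/31, M2=-112/31, M3=0
seg 0: a=2, c=M0/2=0, d=(M1−M0)/(6·1)=200/93, b=Δ0−h0·(2M0+M1)/6=-758/93
seg 1: a=-4, c=M1/2=200/31, d=(M2−M1)/(6·1)=-256/93, b=Δ1−h1·(2M1+M2)/6=-158/93
seg 2: a=-2, c=M2/2=-56/31, d=(M3−M2)/(6·3)=56/279, b=Δ2−h2·(2M2+M3)/6=274/93
t_q=1/2 → seg 0, τ=1/2; S=2+-758/93·τ+0·τ²+200/93·τ³=-56/31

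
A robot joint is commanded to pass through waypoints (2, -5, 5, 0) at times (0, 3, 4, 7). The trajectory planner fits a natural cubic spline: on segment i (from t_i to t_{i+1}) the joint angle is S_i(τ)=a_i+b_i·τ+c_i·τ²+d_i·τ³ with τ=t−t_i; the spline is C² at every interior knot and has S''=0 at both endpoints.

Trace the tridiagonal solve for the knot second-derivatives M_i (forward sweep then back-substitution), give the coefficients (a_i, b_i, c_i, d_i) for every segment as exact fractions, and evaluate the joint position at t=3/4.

  seg 0: a=2 b=-478/63 c=0 d=331/567
  seg 1: a=-5 b=515/63 c=331/63 d=-24/7
  seg 2: a=5 b=529/63 c=-317/63 d=317/567
S(3/4) = -1543/448

Δ: Δ0=-7/3, Δ1=10, Δ2=-5/3
row 1: diag=8, rhs=74; c'=1/8, d'=37/4
row 2: denom=8−1·1/8=63/8; d'=(-70−1·37/4)/(63/8)=-634/63
back: M2=-634/63
back: M1=37/4−1/8·-634/63=662/63
M: M0=0, M1=662/63, M2=-634/63, M3=0
seg 0: a=2, c=M0/2=0, d=(M1−M0)/(6·3)=331/567, b=Δ0−h0·(2M0+M1)/6=-478/63
seg 1: a=-5, c=M1/2=331/63, d=(M2−M1)/(6·1)=-24/7, b=Δ1−h1·(2M1+M2)/6=515/63
seg 2: a=5, c=M2/2=-317/63, d=(M3−M2)/(6·3)=317/567, b=Δ2−h2·(2M2+M3)/6=529/63
t_q=3/4 → seg 0, τ=3/4; S=2+-478/63·τ+0·τ²+331/567·τ³=-1543/448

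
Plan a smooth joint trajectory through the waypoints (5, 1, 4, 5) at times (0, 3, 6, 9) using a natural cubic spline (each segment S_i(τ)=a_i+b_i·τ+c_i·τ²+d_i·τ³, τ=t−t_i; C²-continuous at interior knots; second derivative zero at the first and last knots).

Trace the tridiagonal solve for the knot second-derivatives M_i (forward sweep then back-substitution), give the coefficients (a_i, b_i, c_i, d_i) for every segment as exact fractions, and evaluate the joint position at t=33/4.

Δ: Δ0=-4/3, Δ1=1, Δ2=1/3
row 1: diag=12, rhs=14; c'=1/4, d'=7/6
row 2: denom=12−3·1/4=45/4; d'=(-4−3·7/6)/(45/4)=-2/3
back: M2=-2/3
back: M1=7/6−1/4·-2/3=4/3
M: M0=0, M1=4/3, M2=-2/3, M3=0
seg 0: a=5, c=M0/2=0, d=(M1−M0)/(6·3)=2/27, b=Δ0−h0·(2M0+M1)/6=-2
seg 1: a=1, c=M1/2=2/3, d=(M2−M1)/(6·3)=-1/9, b=Δ1−h1·(2M1+M2)/6=0
seg 2: a=4, c=M2/2=-1/3, d=(M3−M2)/(6·3)=1/27, b=Δ2−h2·(2M2+M3)/6=1
t_q=33/4 → seg 2, τ=9/4; S=4+1·τ+-1/3·τ²+1/27·τ³=319/64

  seg 0: a=5 b=-2 c=0 d=2/27
  seg 1: a=1 b=0 c=2/3 d=-1/9
  seg 2: a=4 b=1 c=-1/3 d=1/27
S(33/4) = 319/64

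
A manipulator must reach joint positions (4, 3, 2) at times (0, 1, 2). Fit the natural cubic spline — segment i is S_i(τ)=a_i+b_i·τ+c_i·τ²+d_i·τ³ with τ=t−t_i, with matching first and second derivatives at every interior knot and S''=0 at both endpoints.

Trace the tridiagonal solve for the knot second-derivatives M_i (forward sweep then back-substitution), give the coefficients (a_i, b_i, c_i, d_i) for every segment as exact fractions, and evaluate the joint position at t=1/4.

  seg 0: a=4 b=-1 c=0 d=0
  seg 1: a=3 b=-1 c=0 d=0
S(1/4) = 15/4

Δ: Δ0=-1, Δ1=-1
row 1: diag=4, rhs=0; c'=1/4, d'=0
back: M1=0
M: M0=0, M1=0, M2=0
seg 0: a=4, c=M0/2=0, d=(M1−M0)/(6·1)=0, b=Δ0−h0·(2M0+M1)/6=-1
seg 1: a=3, c=M1/2=0, d=(M2−M1)/(6·1)=0, b=Δ1−h1·(2M1+M2)/6=-1
t_q=1/4 → seg 0, τ=1/4; S=4+-1·τ+0·τ²+0·τ³=15/4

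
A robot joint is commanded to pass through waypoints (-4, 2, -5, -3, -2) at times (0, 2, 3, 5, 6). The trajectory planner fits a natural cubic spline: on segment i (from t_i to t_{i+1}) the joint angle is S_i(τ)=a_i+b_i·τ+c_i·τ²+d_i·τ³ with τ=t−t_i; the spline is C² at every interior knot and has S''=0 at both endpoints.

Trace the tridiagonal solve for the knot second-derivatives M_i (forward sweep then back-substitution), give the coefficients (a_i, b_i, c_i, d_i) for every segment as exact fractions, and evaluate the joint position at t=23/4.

Δ: Δ0=3, Δ1=-7, Δ2=1, Δ3=1
row 1: diag=6, rhs=-60; c'=1/6, d'=-10
row 2: denom=6−1·1/6=35/6; d'=(48−1·-10)/(35/6)=348/35
row 3: denom=6−2·12/35=186/35; d'=(0−2·348/35)/(186/35)=-116/31
back: M3=-116/31
back: M2=348/35−12/35·-116/31=348/31
back: M1=-10−1/6·348/31=-368/31
M: M0=0, M1=-368/31, M2=348/31, M3=-116/31, M4=0
seg 0: a=-4, c=M0/2=0, d=(M1−M0)/(6·2)=-92/93, b=Δ0−h0·(2M0+M1)/6=647/93
seg 1: a=2, c=M1/2=-184/31, d=(M2−M1)/(6·1)=358/93, b=Δ1−h1·(2M1+M2)/6=-457/93
seg 2: a=-5, c=M2/2=174/31, d=(M3−M2)/(6·2)=-116/93, b=Δ2−h2·(2M2+M3)/6=-487/93
seg 3: a=-3, c=M3/2=-58/31, d=(M4−M3)/(6·1)=58/93, b=Δ3−h3·(2M3+M4)/6=209/93
t_q=23/4 → seg 3, τ=3/4; S=-3+209/93·τ+-58/31·τ²+58/93·τ³=-2087/992

  seg 0: a=-4 b=647/93 c=0 d=-92/93
  seg 1: a=2 b=-457/93 c=-184/31 d=358/93
  seg 2: a=-5 b=-487/93 c=174/31 d=-116/93
  seg 3: a=-3 b=209/93 c=-58/31 d=58/93
S(23/4) = -2087/992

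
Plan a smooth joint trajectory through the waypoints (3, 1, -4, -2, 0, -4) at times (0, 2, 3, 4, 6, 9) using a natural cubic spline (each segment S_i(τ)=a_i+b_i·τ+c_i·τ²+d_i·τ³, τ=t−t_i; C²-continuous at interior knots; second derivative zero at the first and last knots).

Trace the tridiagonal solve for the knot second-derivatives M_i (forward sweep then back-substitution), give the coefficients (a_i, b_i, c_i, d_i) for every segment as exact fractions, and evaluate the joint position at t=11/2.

Δ: Δ0=-1, Δ1=-5, Δ2=2, Δ3=1, Δ4=-4/3
row 1: diag=6, rhs=-24; c'=1/6, d'=-4
row 2: denom=4−1·1/6=23/6; d'=(42−1·-4)/(23/6)=12
row 3: denom=6−1·6/23=132/23; d'=(-6−1·12)/(132/23)=-69/22
row 4: denom=10−2·23/66=307/33; d'=(-14−2·-69/22)/(307/33)=-255/307
back: M4=-255/307
back: M3=-69/22−23/66·-255/307=-874/307
back: M2=12−6/23·-874/307=3912/307
back: M1=-4−1/6·3912/307=-1880/307
M: M0=0, M1=-1880/307, M2=3912/307, M3=-874/307, M4=-255/307, M5=0
seg 0: a=3, c=M0/2=0, d=(M1−M0)/(6·2)=-470/921, b=Δ0−h0·(2M0+M1)/6=959/921
seg 1: a=1, c=M1/2=-940/307, d=(M2−M1)/(6·1)=2896/921, b=Δ1−h1·(2M1+M2)/6=-4681/921
seg 2: a=-4, c=M2/2=1956/307, d=(M3−M2)/(6·1)=-2393/921, b=Δ2−h2·(2M2+M3)/6=-1633/921
seg 3: a=-2, c=M3/2=-437/307, d=(M4−M3)/(6·2)=619/3684, b=Δ3−h3·(2M3+M4)/6=2924/921
seg 4: a=0, c=M4/2=-255/614, d=(M5−M4)/(6·3)=85/1842, b=Δ4−h4·(2M4+M5)/6=-463/921
t_q=11/2 → seg 3, τ=3/2; S=-2+2924/921·τ+-437/307·τ²+619/3684·τ³=1243/9824

  seg 0: a=3 b=959/921 c=0 d=-470/921
  seg 1: a=1 b=-4681/921 c=-940/307 d=2896/921
  seg 2: a=-4 b=-1633/921 c=1956/307 d=-2393/921
  seg 3: a=-2 b=2924/921 c=-437/307 d=619/3684
  seg 4: a=0 b=-463/921 c=-255/614 d=85/1842
S(11/2) = 1243/9824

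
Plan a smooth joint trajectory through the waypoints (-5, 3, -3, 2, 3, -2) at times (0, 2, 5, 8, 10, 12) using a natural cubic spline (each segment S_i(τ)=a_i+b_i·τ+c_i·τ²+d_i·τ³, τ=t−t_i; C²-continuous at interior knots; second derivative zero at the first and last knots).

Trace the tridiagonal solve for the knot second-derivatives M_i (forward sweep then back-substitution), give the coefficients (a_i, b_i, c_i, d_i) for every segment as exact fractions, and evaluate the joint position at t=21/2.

Δ: Δ0=4, Δ1=-2, Δ2=5/3, Δ3=1/2, Δ4=-5/2
row 1: diag=10, rhs=-36; c'=3/10, d'=-18/5
row 2: denom=12−3·3/10=111/10; d'=(22−3·-18/5)/(111/10)=328/111
row 3: denom=10−3·10/37=340/37; d'=(-7−3·328/111)/(340/37)=-587/340
row 4: denom=8−2·37/170=643/85; d'=(-18−2·-587/340)/(643/85)=-2473/1286
back: M4=-2473/1286
back: M3=-587/340−37/170·-2473/1286=-841/643
back: M2=328/111−10/37·-841/643=6382/1929
back: M1=-18/5−3/10·6382/1929=-2953/643
M: M0=0, M1=-2953/643, M2=6382/1929, M3=-841/643, M4=-2473/1286, M5=0
seg 0: a=-5, c=M0/2=0, d=(M1−M0)/(6·2)=-2953/7716, b=Δ0−h0·(2M0+M1)/6=10669/1929
seg 1: a=3, c=M1/2=-2953/1286, d=(M2−M1)/(6·3)=15241/34722, b=Δ1−h1·(2M1+M2)/6=1810/1929
seg 2: a=-3, c=M2/2=3191/1929, d=(M3−M2)/(6·3)=-8905/34722, b=Δ2−h2·(2M2+M3)/6=-3811/3858
seg 3: a=2, c=M3/2=-841/1286, d=(M4−M3)/(6·2)=-791/15432, b=Δ3−h3·(2M3+M4)/6=3883/1929
seg 4: a=3, c=M4/2=-2473/2572, d=(M5−M4)/(6·2)=2473/15432, b=Δ4−h4·(2M4+M5)/6=-4699/3858
t_q=21/2 → seg 4, τ=1/2; S=3+-4699/3858·τ+-2473/2572·τ²+2473/15432·τ³=89327/41152

  seg 0: a=-5 b=10669/1929 c=0 d=-2953/7716
  seg 1: a=3 b=1810/1929 c=-2953/1286 d=15241/34722
  seg 2: a=-3 b=-3811/3858 c=3191/1929 d=-8905/34722
  seg 3: a=2 b=3883/1929 c=-841/1286 d=-791/15432
  seg 4: a=3 b=-4699/3858 c=-2473/2572 d=2473/15432
S(21/2) = 89327/41152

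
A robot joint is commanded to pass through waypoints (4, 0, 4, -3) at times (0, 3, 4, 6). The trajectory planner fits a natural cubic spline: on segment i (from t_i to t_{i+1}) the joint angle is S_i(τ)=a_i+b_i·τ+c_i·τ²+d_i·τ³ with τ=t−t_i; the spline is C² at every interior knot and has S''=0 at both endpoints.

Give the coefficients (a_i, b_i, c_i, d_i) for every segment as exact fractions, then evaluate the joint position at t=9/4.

Δ: Δ0=-4/3, Δ1=4, Δ2=-7/2
row 1: diag=8, rhs=32; c'=1/8, d'=4
row 2: denom=6−1·1/8=47/8; d'=(-45−1·4)/(47/8)=-392/47
back: M2=-392/47
back: M1=4−1/8·-392/47=237/47
M: M0=0, M1=237/47, M2=-392/47, M3=0
seg 0: a=4, c=M0/2=0, d=(M1−M0)/(6·3)=79/282, b=Δ0−h0·(2M0+M1)/6=-1087/282
seg 1: a=0, c=M1/2=237/94, d=(M2−M1)/(6·1)=-629/282, b=Δ1−h1·(2M1+M2)/6=523/141
seg 2: a=4, c=M2/2=-196/47, d=(M3−M2)/(6·2)=98/141, b=Δ2−h2·(2M2+M3)/6=581/282
t_q=9/4 → seg 0, τ=9/4; S=4+-1087/282·τ+0·τ²+79/282·τ³=-8915/6016

  seg 0: a=4 b=-1087/282 c=0 d=79/282
  seg 1: a=0 b=523/141 c=237/94 d=-629/282
  seg 2: a=4 b=581/282 c=-196/47 d=98/141
S(9/4) = -8915/6016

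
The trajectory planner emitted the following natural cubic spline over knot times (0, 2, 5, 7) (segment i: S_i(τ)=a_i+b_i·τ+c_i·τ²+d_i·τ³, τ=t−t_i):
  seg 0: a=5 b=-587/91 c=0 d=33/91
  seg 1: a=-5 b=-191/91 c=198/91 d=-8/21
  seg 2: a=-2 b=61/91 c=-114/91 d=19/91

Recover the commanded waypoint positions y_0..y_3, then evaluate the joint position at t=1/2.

y_0=5 y_1=-5 y_2=-2 y_3=-4
S(1/2) = 1325/728

y_0 = S_0(0) = a_0 = 5
y_1 = S_1(0) = a_1 = -5
y_2 = S_2(0) = a_2 = -2
y_3 = S_2(2) = -4
t_q=1/2 is in segment 0 (τ=1/2); S_0(τ)=1325/728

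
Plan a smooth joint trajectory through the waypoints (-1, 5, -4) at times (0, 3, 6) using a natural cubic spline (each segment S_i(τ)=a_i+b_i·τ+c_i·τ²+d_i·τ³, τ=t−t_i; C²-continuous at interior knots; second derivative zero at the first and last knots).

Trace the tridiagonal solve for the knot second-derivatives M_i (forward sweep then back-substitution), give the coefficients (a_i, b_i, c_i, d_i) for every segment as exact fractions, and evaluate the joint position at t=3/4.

Δ: Δ0=2, Δ1=-3
row 1: diag=12, rhs=-30; c'=1/4, d'=-5/2
back: M1=-5/2
M: M0=0, M1=-5/2, M2=0
seg 0: a=-1, c=M0/2=0, d=(M1−M0)/(6·3)=-5/36, b=Δ0−h0·(2M0+M1)/6=13/4
seg 1: a=5, c=M1/2=-5/4, d=(M2−M1)/(6·3)=5/36, b=Δ1−h1·(2M1+M2)/6=-1/2
t_q=3/4 → seg 0, τ=3/4; S=-1+13/4·τ+0·τ²+-5/36·τ³=353/256

  seg 0: a=-1 b=13/4 c=0 d=-5/36
  seg 1: a=5 b=-1/2 c=-5/4 d=5/36
S(3/4) = 353/256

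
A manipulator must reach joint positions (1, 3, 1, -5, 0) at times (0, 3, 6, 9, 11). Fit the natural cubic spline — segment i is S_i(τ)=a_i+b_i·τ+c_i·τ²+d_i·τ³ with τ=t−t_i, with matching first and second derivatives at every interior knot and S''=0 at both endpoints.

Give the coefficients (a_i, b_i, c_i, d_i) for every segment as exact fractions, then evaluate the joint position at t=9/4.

  seg 0: a=1 b=229/276 c=0 d=-5/276
  seg 1: a=3 b=47/138 c=-15/92 d=-143/2484
  seg 2: a=1 b=-605/276 c=-47/69 d=617/2484
  seg 3: a=-5 b=59/138 c=143/92 d=-143/552
S(9/4) = 15665/5888

Δ: Δ0=2/3, Δ1=-2/3, Δ2=-2, Δ3=5/2
row 1: diag=12, rhs=-8; c'=1/4, d'=-2/3
row 2: denom=12−3·1/4=45/4; d'=(-8−3·-2/3)/(45/4)=-8/15
row 3: denom=10−3·4/15=46/5; d'=(27−3·-8/15)/(46/5)=143/46
back: M3=143/46
back: M2=-8/15−4/15·143/46=-94/69
back: M1=-2/3−1/4·-94/69=-15/46
M: M0=0, M1=-15/46, M2=-94/69, M3=143/46, M4=0
seg 0: a=1, c=M0/2=0, d=(M1−M0)/(6·3)=-5/276, b=Δ0−h0·(2M0+M1)/6=229/276
seg 1: a=3, c=M1/2=-15/92, d=(M2−M1)/(6·3)=-143/2484, b=Δ1−h1·(2M1+M2)/6=47/138
seg 2: a=1, c=M2/2=-47/69, d=(M3−M2)/(6·3)=617/2484, b=Δ2−h2·(2M2+M3)/6=-605/276
seg 3: a=-5, c=M3/2=143/92, d=(M4−M3)/(6·2)=-143/552, b=Δ3−h3·(2M3+M4)/6=59/138
t_q=9/4 → seg 0, τ=9/4; S=1+229/276·τ+0·τ²+-5/276·τ³=15665/5888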